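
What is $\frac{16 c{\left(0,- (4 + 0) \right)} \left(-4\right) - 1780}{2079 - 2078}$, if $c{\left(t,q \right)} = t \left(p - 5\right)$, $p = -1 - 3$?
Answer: $-1780$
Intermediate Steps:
$p = -4$
$c{\left(t,q \right)} = - 9 t$ ($c{\left(t,q \right)} = t \left(-4 - 5\right) = t \left(-9\right) = - 9 t$)
$\frac{16 c{\left(0,- (4 + 0) \right)} \left(-4\right) - 1780}{2079 - 2078} = \frac{16 \left(\left(-9\right) 0\right) \left(-4\right) - 1780}{2079 - 2078} = \frac{16 \cdot 0 \left(-4\right) - 1780}{1} = \left(0 \left(-4\right) - 1780\right) 1 = \left(0 - 1780\right) 1 = \left(-1780\right) 1 = -1780$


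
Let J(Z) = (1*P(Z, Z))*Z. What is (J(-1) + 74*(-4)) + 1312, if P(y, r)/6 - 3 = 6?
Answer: 962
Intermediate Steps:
P(y, r) = 54 (P(y, r) = 18 + 6*6 = 18 + 36 = 54)
J(Z) = 54*Z (J(Z) = (1*54)*Z = 54*Z)
(J(-1) + 74*(-4)) + 1312 = (54*(-1) + 74*(-4)) + 1312 = (-54 - 296) + 1312 = -350 + 1312 = 962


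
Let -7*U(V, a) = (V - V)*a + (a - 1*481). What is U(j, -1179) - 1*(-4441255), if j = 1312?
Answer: 31090445/7 ≈ 4.4415e+6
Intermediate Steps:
U(V, a) = 481/7 - a/7 (U(V, a) = -((V - V)*a + (a - 1*481))/7 = -(0*a + (a - 481))/7 = -(0 + (-481 + a))/7 = -(-481 + a)/7 = 481/7 - a/7)
U(j, -1179) - 1*(-4441255) = (481/7 - ⅐*(-1179)) - 1*(-4441255) = (481/7 + 1179/7) + 4441255 = 1660/7 + 4441255 = 31090445/7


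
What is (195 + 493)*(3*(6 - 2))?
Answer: 8256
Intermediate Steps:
(195 + 493)*(3*(6 - 2)) = 688*(3*4) = 688*12 = 8256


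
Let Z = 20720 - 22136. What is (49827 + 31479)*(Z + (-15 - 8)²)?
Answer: -72118422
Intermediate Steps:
Z = -1416
(49827 + 31479)*(Z + (-15 - 8)²) = (49827 + 31479)*(-1416 + (-15 - 8)²) = 81306*(-1416 + (-23)²) = 81306*(-1416 + 529) = 81306*(-887) = -72118422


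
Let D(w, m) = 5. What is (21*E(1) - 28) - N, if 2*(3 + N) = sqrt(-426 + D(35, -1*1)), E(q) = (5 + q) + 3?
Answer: 164 - I*sqrt(421)/2 ≈ 164.0 - 10.259*I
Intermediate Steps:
E(q) = 8 + q
N = -3 + I*sqrt(421)/2 (N = -3 + sqrt(-426 + 5)/2 = -3 + sqrt(-421)/2 = -3 + (I*sqrt(421))/2 = -3 + I*sqrt(421)/2 ≈ -3.0 + 10.259*I)
(21*E(1) - 28) - N = (21*(8 + 1) - 28) - (-3 + I*sqrt(421)/2) = (21*9 - 28) + (3 - I*sqrt(421)/2) = (189 - 28) + (3 - I*sqrt(421)/2) = 161 + (3 - I*sqrt(421)/2) = 164 - I*sqrt(421)/2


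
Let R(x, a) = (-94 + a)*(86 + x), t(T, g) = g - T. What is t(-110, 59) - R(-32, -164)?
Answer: 14101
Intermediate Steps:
t(-110, 59) - R(-32, -164) = (59 - 1*(-110)) - (-8084 - 94*(-32) + 86*(-164) - 164*(-32)) = (59 + 110) - (-8084 + 3008 - 14104 + 5248) = 169 - 1*(-13932) = 169 + 13932 = 14101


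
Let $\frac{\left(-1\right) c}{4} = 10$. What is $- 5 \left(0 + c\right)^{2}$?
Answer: $-8000$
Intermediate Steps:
$c = -40$ ($c = \left(-4\right) 10 = -40$)
$- 5 \left(0 + c\right)^{2} = - 5 \left(0 - 40\right)^{2} = - 5 \left(-40\right)^{2} = \left(-5\right) 1600 = -8000$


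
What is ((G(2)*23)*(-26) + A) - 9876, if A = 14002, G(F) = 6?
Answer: 538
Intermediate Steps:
((G(2)*23)*(-26) + A) - 9876 = ((6*23)*(-26) + 14002) - 9876 = (138*(-26) + 14002) - 9876 = (-3588 + 14002) - 9876 = 10414 - 9876 = 538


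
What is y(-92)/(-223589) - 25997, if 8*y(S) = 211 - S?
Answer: -46501146167/1788712 ≈ -25997.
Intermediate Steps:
y(S) = 211/8 - S/8 (y(S) = (211 - S)/8 = 211/8 - S/8)
y(-92)/(-223589) - 25997 = (211/8 - ⅛*(-92))/(-223589) - 25997 = (211/8 + 23/2)*(-1/223589) - 25997 = (303/8)*(-1/223589) - 25997 = -303/1788712 - 25997 = -46501146167/1788712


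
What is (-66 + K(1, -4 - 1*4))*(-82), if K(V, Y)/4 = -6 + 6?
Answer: 5412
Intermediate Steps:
K(V, Y) = 0 (K(V, Y) = 4*(-6 + 6) = 4*0 = 0)
(-66 + K(1, -4 - 1*4))*(-82) = (-66 + 0)*(-82) = -66*(-82) = 5412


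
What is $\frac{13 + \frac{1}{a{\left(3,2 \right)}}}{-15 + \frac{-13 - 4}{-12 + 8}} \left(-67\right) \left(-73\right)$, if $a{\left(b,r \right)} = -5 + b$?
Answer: $- \frac{244550}{43} \approx -5687.2$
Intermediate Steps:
$\frac{13 + \frac{1}{a{\left(3,2 \right)}}}{-15 + \frac{-13 - 4}{-12 + 8}} \left(-67\right) \left(-73\right) = \frac{13 + \frac{1}{-5 + 3}}{-15 + \frac{-13 - 4}{-12 + 8}} \left(-67\right) \left(-73\right) = \frac{13 + \frac{1}{-2}}{-15 - \frac{17}{-4}} \left(-67\right) \left(-73\right) = \frac{13 - \frac{1}{2}}{-15 - - \frac{17}{4}} \left(-67\right) \left(-73\right) = \frac{25}{2 \left(-15 + \frac{17}{4}\right)} \left(-67\right) \left(-73\right) = \frac{25}{2 \left(- \frac{43}{4}\right)} \left(-67\right) \left(-73\right) = \frac{25}{2} \left(- \frac{4}{43}\right) \left(-67\right) \left(-73\right) = \left(- \frac{50}{43}\right) \left(-67\right) \left(-73\right) = \frac{3350}{43} \left(-73\right) = - \frac{244550}{43}$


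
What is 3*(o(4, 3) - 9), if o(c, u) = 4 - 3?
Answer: -24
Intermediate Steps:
o(c, u) = 1
3*(o(4, 3) - 9) = 3*(1 - 9) = 3*(-8) = -24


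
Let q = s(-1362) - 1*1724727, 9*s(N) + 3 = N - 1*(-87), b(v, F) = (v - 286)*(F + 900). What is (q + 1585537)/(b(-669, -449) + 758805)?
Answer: -2049/4825 ≈ -0.42466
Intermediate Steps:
b(v, F) = (-286 + v)*(900 + F)
s(N) = 28/3 + N/9 (s(N) = -⅓ + (N - 1*(-87))/9 = -⅓ + (N + 87)/9 = -⅓ + (87 + N)/9 = -⅓ + (29/3 + N/9) = 28/3 + N/9)
q = -1724869 (q = (28/3 + (⅑)*(-1362)) - 1*1724727 = (28/3 - 454/3) - 1724727 = -142 - 1724727 = -1724869)
(q + 1585537)/(b(-669, -449) + 758805) = (-1724869 + 1585537)/((-257400 - 286*(-449) + 900*(-669) - 449*(-669)) + 758805) = -139332/((-257400 + 128414 - 602100 + 300381) + 758805) = -139332/(-430705 + 758805) = -139332/328100 = -139332*1/328100 = -2049/4825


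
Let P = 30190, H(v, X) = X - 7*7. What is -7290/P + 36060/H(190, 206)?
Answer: 108750687/473983 ≈ 229.44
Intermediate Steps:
H(v, X) = -49 + X (H(v, X) = X - 49 = -49 + X)
-7290/P + 36060/H(190, 206) = -7290/30190 + 36060/(-49 + 206) = -7290*1/30190 + 36060/157 = -729/3019 + 36060*(1/157) = -729/3019 + 36060/157 = 108750687/473983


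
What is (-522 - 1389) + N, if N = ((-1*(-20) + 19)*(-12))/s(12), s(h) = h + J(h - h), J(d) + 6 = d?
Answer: -1989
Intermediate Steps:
J(d) = -6 + d
s(h) = -6 + h (s(h) = h + (-6 + (h - h)) = h + (-6 + 0) = h - 6 = -6 + h)
N = -78 (N = ((-1*(-20) + 19)*(-12))/(-6 + 12) = ((20 + 19)*(-12))/6 = (39*(-12))*(⅙) = -468*⅙ = -78)
(-522 - 1389) + N = (-522 - 1389) - 78 = -1911 - 78 = -1989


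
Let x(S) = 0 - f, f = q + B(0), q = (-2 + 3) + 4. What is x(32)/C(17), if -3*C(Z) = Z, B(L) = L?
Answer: 15/17 ≈ 0.88235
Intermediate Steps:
C(Z) = -Z/3
q = 5 (q = 1 + 4 = 5)
f = 5 (f = 5 + 0 = 5)
x(S) = -5 (x(S) = 0 - 1*5 = 0 - 5 = -5)
x(32)/C(17) = -5/((-⅓*17)) = -5/(-17/3) = -5*(-3/17) = 15/17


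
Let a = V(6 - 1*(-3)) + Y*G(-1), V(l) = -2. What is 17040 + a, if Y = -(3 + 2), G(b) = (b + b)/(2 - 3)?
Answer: 17028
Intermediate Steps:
G(b) = -2*b (G(b) = (2*b)/(-1) = (2*b)*(-1) = -2*b)
Y = -5 (Y = -1*5 = -5)
a = -12 (a = -2 - (-10)*(-1) = -2 - 5*2 = -2 - 10 = -12)
17040 + a = 17040 - 12 = 17028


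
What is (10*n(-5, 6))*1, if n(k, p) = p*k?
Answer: -300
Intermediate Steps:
n(k, p) = k*p
(10*n(-5, 6))*1 = (10*(-5*6))*1 = (10*(-30))*1 = -300*1 = -300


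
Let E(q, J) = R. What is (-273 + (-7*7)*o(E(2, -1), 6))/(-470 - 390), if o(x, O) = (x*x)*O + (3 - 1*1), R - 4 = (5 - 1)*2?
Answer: 42707/860 ≈ 49.659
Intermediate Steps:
R = 12 (R = 4 + (5 - 1)*2 = 4 + 4*2 = 4 + 8 = 12)
E(q, J) = 12
o(x, O) = 2 + O*x**2 (o(x, O) = x**2*O + (3 - 1) = O*x**2 + 2 = 2 + O*x**2)
(-273 + (-7*7)*o(E(2, -1), 6))/(-470 - 390) = (-273 + (-7*7)*(2 + 6*12**2))/(-470 - 390) = (-273 - 49*(2 + 6*144))/(-860) = (-273 - 49*(2 + 864))*(-1/860) = (-273 - 49*866)*(-1/860) = (-273 - 42434)*(-1/860) = -42707*(-1/860) = 42707/860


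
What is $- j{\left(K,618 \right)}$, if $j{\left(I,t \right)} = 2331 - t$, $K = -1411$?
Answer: $-1713$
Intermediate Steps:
$- j{\left(K,618 \right)} = - (2331 - 618) = \left(-1\right) 1713 = -1713$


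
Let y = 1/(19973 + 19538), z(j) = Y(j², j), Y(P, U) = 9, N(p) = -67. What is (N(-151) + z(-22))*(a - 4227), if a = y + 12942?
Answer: -19971625228/39511 ≈ -5.0547e+5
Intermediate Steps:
z(j) = 9
y = 1/39511 ≈ 2.5309e-5
a = 511351363/39511 (a = 1/39511 + 12942 = 511351363/39511 ≈ 12942.)
(N(-151) + z(-22))*(a - 4227) = (-67 + 9)*(511351363/39511 - 4227) = -58*344338366/39511 = -19971625228/39511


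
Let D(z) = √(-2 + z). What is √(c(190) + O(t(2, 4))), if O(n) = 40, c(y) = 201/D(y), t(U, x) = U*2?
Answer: √(353440 + 18894*√47)/94 ≈ 7.3932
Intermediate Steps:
t(U, x) = 2*U
c(y) = 201/√(-2 + y) (c(y) = 201/(√(-2 + y)) = 201/√(-2 + y))
√(c(190) + O(t(2, 4))) = √(201/√(-2 + 190) + 40) = √(201/√188 + 40) = √(201*(√47/94) + 40) = √(201*√47/94 + 40) = √(40 + 201*√47/94)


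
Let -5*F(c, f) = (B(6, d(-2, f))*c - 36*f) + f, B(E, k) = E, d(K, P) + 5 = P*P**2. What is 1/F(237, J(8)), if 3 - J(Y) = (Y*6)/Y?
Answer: -5/1527 ≈ -0.0032744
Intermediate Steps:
d(K, P) = -5 + P**3 (d(K, P) = -5 + P*P**2 = -5 + P**3)
J(Y) = -3 (J(Y) = 3 - Y*6/Y = 3 - 6*Y/Y = 3 - 1*6 = 3 - 6 = -3)
F(c, f) = 7*f - 6*c/5 (F(c, f) = -((6*c - 36*f) + f)/5 = -((-36*f + 6*c) + f)/5 = -(-35*f + 6*c)/5 = 7*f - 6*c/5)
1/F(237, J(8)) = 1/(7*(-3) - 6/5*237) = 1/(-21 - 1422/5) = 1/(-1527/5) = -5/1527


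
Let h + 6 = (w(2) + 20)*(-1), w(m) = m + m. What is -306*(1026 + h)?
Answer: -304776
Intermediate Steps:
w(m) = 2*m
h = -30 (h = -6 + (2*2 + 20)*(-1) = -6 + (4 + 20)*(-1) = -6 + 24*(-1) = -6 - 24 = -30)
-306*(1026 + h) = -306*(1026 - 30) = -306*996 = -304776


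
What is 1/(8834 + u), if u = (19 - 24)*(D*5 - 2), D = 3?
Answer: 1/8769 ≈ 0.00011404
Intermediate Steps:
u = -65 (u = (19 - 24)*(3*5 - 2) = -5*(15 - 2) = -5*13 = -65)
1/(8834 + u) = 1/(8834 - 65) = 1/8769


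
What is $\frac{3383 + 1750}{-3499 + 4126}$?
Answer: $\frac{1711}{209} \approx 8.1866$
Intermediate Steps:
$\frac{3383 + 1750}{-3499 + 4126} = \frac{5133}{627} = 5133 \cdot \frac{1}{627} = \frac{1711}{209}$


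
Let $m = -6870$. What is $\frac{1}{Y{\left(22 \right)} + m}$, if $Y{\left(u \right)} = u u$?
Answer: $- \frac{1}{6386} \approx -0.00015659$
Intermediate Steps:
$Y{\left(u \right)} = u^{2}$
$\frac{1}{Y{\left(22 \right)} + m} = \frac{1}{22^{2} - 6870} = \frac{1}{484 - 6870} = \frac{1}{-6386} = - \frac{1}{6386}$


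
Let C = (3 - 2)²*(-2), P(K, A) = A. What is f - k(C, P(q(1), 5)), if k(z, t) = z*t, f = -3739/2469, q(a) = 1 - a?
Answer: 20951/2469 ≈ 8.4856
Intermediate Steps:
f = -3739/2469 (f = -3739*1/2469 = -3739/2469 ≈ -1.5144)
C = -2 (C = 1²*(-2) = 1*(-2) = -2)
k(z, t) = t*z
f - k(C, P(q(1), 5)) = -3739/2469 - 5*(-2) = -3739/2469 - 1*(-10) = -3739/2469 + 10 = 20951/2469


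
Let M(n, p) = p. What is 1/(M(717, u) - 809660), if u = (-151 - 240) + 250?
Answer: -1/809801 ≈ -1.2349e-6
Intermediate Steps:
u = -141 (u = -391 + 250 = -141)
1/(M(717, u) - 809660) = 1/(-141 - 809660) = 1/(-809801) = -1/809801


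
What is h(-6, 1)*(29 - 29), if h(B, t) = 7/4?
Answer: 0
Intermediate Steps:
h(B, t) = 7/4 (h(B, t) = 7*(1/4) = 7/4)
h(-6, 1)*(29 - 29) = 7*(29 - 29)/4 = (7/4)*0 = 0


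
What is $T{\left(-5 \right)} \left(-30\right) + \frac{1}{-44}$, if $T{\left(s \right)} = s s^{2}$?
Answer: $\frac{164999}{44} \approx 3750.0$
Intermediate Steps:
$T{\left(s \right)} = s^{3}$
$T{\left(-5 \right)} \left(-30\right) + \frac{1}{-44} = \left(-5\right)^{3} \left(-30\right) + \frac{1}{-44} = \left(-125\right) \left(-30\right) - \frac{1}{44} = 3750 - \frac{1}{44} = \frac{164999}{44}$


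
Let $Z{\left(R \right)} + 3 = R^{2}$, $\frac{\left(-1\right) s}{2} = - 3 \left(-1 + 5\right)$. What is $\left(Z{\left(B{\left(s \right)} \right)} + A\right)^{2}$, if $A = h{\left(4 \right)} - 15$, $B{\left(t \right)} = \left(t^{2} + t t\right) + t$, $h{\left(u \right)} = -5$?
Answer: $1912559000209$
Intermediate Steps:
$s = 24$ ($s = - 2 \left(- 3 \left(-1 + 5\right)\right) = - 2 \left(\left(-3\right) 4\right) = \left(-2\right) \left(-12\right) = 24$)
$B{\left(t \right)} = t + 2 t^{2}$ ($B{\left(t \right)} = \left(t^{2} + t^{2}\right) + t = 2 t^{2} + t = t + 2 t^{2}$)
$A = -20$ ($A = -5 - 15 = -20$)
$Z{\left(R \right)} = -3 + R^{2}$
$\left(Z{\left(B{\left(s \right)} \right)} + A\right)^{2} = \left(\left(-3 + \left(24 \left(1 + 2 \cdot 24\right)\right)^{2}\right) - 20\right)^{2} = \left(\left(-3 + \left(24 \left(1 + 48\right)\right)^{2}\right) - 20\right)^{2} = \left(\left(-3 + \left(24 \cdot 49\right)^{2}\right) - 20\right)^{2} = \left(\left(-3 + 1176^{2}\right) - 20\right)^{2} = \left(\left(-3 + 1382976\right) - 20\right)^{2} = \left(1382973 - 20\right)^{2} = 1382953^{2} = 1912559000209$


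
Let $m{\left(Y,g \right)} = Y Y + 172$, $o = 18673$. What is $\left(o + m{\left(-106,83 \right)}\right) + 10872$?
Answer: $40953$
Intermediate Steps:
$m{\left(Y,g \right)} = 172 + Y^{2}$ ($m{\left(Y,g \right)} = Y^{2} + 172 = 172 + Y^{2}$)
$\left(o + m{\left(-106,83 \right)}\right) + 10872 = \left(18673 + \left(172 + \left(-106\right)^{2}\right)\right) + 10872 = \left(18673 + \left(172 + 11236\right)\right) + 10872 = \left(18673 + 11408\right) + 10872 = 30081 + 10872 = 40953$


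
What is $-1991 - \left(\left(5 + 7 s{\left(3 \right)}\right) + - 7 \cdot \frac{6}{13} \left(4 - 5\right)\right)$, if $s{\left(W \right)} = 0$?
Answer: $- \frac{25990}{13} \approx -1999.2$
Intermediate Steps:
$-1991 - \left(\left(5 + 7 s{\left(3 \right)}\right) + - 7 \cdot \frac{6}{13} \left(4 - 5\right)\right) = -1991 - \left(\left(5 + 7 \cdot 0\right) + - 7 \cdot \frac{6}{13} \left(4 - 5\right)\right) = -1991 - \left(\left(5 + 0\right) + - 7 \cdot 6 \cdot \frac{1}{13} \left(4 - 5\right)\right) = -1991 - \left(5 + \left(-7\right) \frac{6}{13} \left(-1\right)\right) = -1991 - \left(5 - - \frac{42}{13}\right) = -1991 - \left(5 + \frac{42}{13}\right) = -1991 - \frac{107}{13} = - \frac{25990}{13}$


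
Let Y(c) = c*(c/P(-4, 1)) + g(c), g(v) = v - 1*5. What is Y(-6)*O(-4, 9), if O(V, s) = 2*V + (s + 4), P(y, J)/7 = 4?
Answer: -340/7 ≈ -48.571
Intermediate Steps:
P(y, J) = 28 (P(y, J) = 7*4 = 28)
g(v) = -5 + v (g(v) = v - 5 = -5 + v)
O(V, s) = 4 + s + 2*V (O(V, s) = 2*V + (4 + s) = 4 + s + 2*V)
Y(c) = -5 + c + c**2/28 (Y(c) = c*(c/28) + (-5 + c) = c**2/28 + (-5 + c) = -5 + c + c**2/28)
Y(-6)*O(-4, 9) = (-5 - 6 + (1/28)*(-6)**2)*(4 + 9 + 2*(-4)) = (-5 - 6 + (1/28)*36)*(4 + 9 - 8) = (-5 - 6 + 9/7)*5 = -68/7*5 = -340/7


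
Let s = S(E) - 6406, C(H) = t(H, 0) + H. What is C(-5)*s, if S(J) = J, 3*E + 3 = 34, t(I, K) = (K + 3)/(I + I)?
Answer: 1016911/30 ≈ 33897.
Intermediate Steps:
t(I, K) = (3 + K)/(2*I) (t(I, K) = (3 + K)/((2*I)) = (3 + K)*(1/(2*I)) = (3 + K)/(2*I))
E = 31/3 (E = -1 + (1/3)*34 = -1 + 34/3 = 31/3 ≈ 10.333)
C(H) = H + 3/(2*H) (C(H) = (3 + 0)/(2*H) + H = (1/2)*3/H + H = 3/(2*H) + H = H + 3/(2*H))
s = -19187/3 (s = 31/3 - 6406 = -19187/3 ≈ -6395.7)
C(-5)*s = (-5 + (3/2)/(-5))*(-19187/3) = (-5 + (3/2)*(-1/5))*(-19187/3) = (-5 - 3/10)*(-19187/3) = -53/10*(-19187/3) = 1016911/30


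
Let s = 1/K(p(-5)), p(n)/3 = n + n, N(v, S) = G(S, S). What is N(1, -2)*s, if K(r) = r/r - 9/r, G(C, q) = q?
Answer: -20/13 ≈ -1.5385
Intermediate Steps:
N(v, S) = S
p(n) = 6*n (p(n) = 3*(n + n) = 3*(2*n) = 6*n)
K(r) = 1 - 9/r
s = 10/13 (s = 1/((-9 + 6*(-5))/((6*(-5)))) = 1/((-9 - 30)/(-30)) = 1/(-1/30*(-39)) = 1/(13/10) = 10/13 ≈ 0.76923)
N(1, -2)*s = -2*10/13 = -20/13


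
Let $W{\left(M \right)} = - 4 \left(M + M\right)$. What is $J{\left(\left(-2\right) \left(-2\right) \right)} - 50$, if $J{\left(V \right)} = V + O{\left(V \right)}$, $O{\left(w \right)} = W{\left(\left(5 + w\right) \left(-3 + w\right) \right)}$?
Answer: $-118$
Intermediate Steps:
$W{\left(M \right)} = - 8 M$ ($W{\left(M \right)} = - 4 \cdot 2 M = - 8 M$)
$O{\left(w \right)} = - 8 \left(-3 + w\right) \left(5 + w\right)$ ($O{\left(w \right)} = - 8 \left(5 + w\right) \left(-3 + w\right) = - 8 \left(-3 + w\right) \left(5 + w\right)$)
$J{\left(V \right)} = 120 - 15 V - 8 V^{2}$ ($J{\left(V \right)} = V - \left(-120 + 8 V^{2} + 16 V\right) = 120 - 15 V - 8 V^{2}$)
$J{\left(\left(-2\right) \left(-2\right) \right)} - 50 = \left(120 - 15 \left(\left(-2\right) \left(-2\right)\right) - 8 \left(\left(-2\right) \left(-2\right)\right)^{2}\right) - 50 = \left(120 - 60 - 8 \cdot 4^{2}\right) - 50 = \left(120 - 60 - 128\right) - 50 = -68 - 50 = -118$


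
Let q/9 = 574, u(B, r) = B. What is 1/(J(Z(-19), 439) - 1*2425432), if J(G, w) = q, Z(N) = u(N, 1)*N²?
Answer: -1/2420266 ≈ -4.1318e-7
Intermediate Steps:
q = 5166 (q = 9*574 = 5166)
Z(N) = N³ (Z(N) = N*N² = N³)
J(G, w) = 5166
1/(J(Z(-19), 439) - 1*2425432) = 1/(5166 - 1*2425432) = 1/(5166 - 2425432) = 1/(-2420266) = -1/2420266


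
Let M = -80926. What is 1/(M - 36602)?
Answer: -1/117528 ≈ -8.5086e-6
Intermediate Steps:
1/(M - 36602) = 1/(-80926 - 36602) = 1/(-117528) = -1/117528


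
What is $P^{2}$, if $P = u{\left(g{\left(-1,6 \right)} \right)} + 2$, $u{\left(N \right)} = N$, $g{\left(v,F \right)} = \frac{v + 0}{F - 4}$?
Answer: $\frac{9}{4} \approx 2.25$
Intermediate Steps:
$g{\left(v,F \right)} = \frac{v}{-4 + F}$
$P = \frac{3}{2}$ ($P = - \frac{1}{-4 + 6} + 2 = - \frac{1}{2} + 2 = \frac{3}{2} \approx 1.5$)
$P^{2} = \left(\frac{3}{2}\right)^{2} = \frac{9}{4}$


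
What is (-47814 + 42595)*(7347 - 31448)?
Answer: 125783119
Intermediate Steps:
(-47814 + 42595)*(7347 - 31448) = -5219*(-24101) = 125783119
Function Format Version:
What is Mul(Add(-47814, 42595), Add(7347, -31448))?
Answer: 125783119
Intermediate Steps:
Mul(Add(-47814, 42595), Add(7347, -31448)) = Mul(-5219, -24101) = 125783119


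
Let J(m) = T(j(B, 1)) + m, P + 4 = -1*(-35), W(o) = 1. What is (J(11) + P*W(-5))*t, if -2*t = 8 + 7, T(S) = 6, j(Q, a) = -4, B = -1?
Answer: -360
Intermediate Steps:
P = 31 (P = -4 - 1*(-35) = -4 + 35 = 31)
t = -15/2 (t = -(8 + 7)/2 = -½*15 = -15/2 ≈ -7.5000)
J(m) = 6 + m
(J(11) + P*W(-5))*t = ((6 + 11) + 31*1)*(-15/2) = (17 + 31)*(-15/2) = 48*(-15/2) = -360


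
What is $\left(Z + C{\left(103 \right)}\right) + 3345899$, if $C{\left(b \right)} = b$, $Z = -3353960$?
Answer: $-7958$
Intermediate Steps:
$\left(Z + C{\left(103 \right)}\right) + 3345899 = \left(-3353960 + 103\right) + 3345899 = -3353857 + 3345899 = -7958$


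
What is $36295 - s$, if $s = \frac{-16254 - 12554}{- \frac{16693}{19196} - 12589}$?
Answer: $\frac{8771046099047}{241675137} \approx 36293.0$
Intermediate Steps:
$s = \frac{552998368}{241675137}$ ($s = - \frac{28808}{\left(-16693\right) \frac{1}{19196} - 12589} = - \frac{28808}{- \frac{16693}{19196} - 12589} = - \frac{28808}{- \frac{241675137}{19196}} = \left(-28808\right) \left(- \frac{19196}{241675137}\right) = \frac{552998368}{241675137} \approx 2.2882$)
$36295 - s = 36295 - \frac{552998368}{241675137} = \frac{8771046099047}{241675137}$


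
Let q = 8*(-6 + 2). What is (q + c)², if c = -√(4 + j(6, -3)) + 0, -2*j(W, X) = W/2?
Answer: (64 + √10)²/4 ≈ 1127.7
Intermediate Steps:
j(W, X) = -W/4 (j(W, X) = -W/(2*2) = -W/4)
c = -√10/2 (c = -√(4 - ¼*6) + 0 = -√(4 - 3/2) + 0 = -√(5/2) + 0 = -√10/2 + 0 = -√10/2 ≈ -1.5811)
q = -32 (q = 8*(-4) = -32)
(q + c)² = (-32 - √10/2)²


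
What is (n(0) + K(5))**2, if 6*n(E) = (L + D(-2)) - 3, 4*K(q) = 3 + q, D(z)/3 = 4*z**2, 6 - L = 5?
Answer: 841/9 ≈ 93.444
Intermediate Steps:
L = 1 (L = 6 - 1*5 = 6 - 5 = 1)
D(z) = 12*z**2 (D(z) = 3*(4*z**2) = 12*z**2)
K(q) = 3/4 + q/4 (K(q) = (3 + q)/4 = 3/4 + q/4)
n(E) = 23/3 (n(E) = ((1 + 12*(-2)**2) - 3)/6 = ((1 + 12*4) - 3)/6 = ((1 + 48) - 3)/6 = (49 - 3)/6 = (1/6)*46 = 23/3)
(n(0) + K(5))**2 = (23/3 + (3/4 + (1/4)*5))**2 = (23/3 + (3/4 + 5/4))**2 = (23/3 + 2)**2 = (29/3)**2 = 841/9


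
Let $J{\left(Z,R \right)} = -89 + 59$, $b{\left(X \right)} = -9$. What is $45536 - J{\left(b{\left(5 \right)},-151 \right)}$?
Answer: $45566$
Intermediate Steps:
$J{\left(Z,R \right)} = -30$
$45536 - J{\left(b{\left(5 \right)},-151 \right)} = 45536 - -30 = 45536 + 30 = 45566$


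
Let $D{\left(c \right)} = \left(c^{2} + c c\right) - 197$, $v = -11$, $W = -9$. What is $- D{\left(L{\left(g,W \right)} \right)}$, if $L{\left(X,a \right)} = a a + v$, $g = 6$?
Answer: $-9603$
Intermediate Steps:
$L{\left(X,a \right)} = -11 + a^{2}$ ($L{\left(X,a \right)} = a a - 11 = a^{2} - 11 = -11 + a^{2}$)
$D{\left(c \right)} = -197 + 2 c^{2}$ ($D{\left(c \right)} = \left(c^{2} + c^{2}\right) - 197 = 2 c^{2} - 197 = -197 + 2 c^{2}$)
$- D{\left(L{\left(g,W \right)} \right)} = - (-197 + 2 \left(-11 + \left(-9\right)^{2}\right)^{2}) = - (-197 + 2 \left(-11 + 81\right)^{2}) = - (-197 + 2 \cdot 70^{2}) = - (-197 + 2 \cdot 4900) = - (-197 + 9800) = \left(-1\right) 9603 = -9603$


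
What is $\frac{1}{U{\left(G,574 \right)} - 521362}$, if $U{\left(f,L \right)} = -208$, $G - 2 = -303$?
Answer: $- \frac{1}{521570} \approx -1.9173 \cdot 10^{-6}$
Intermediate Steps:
$G = -301$ ($G = 2 - 303 = -301$)
$\frac{1}{U{\left(G,574 \right)} - 521362} = \frac{1}{-208 - 521362} = \frac{1}{-521570} = - \frac{1}{521570}$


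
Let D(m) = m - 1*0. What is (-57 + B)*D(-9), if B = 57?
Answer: 0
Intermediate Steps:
D(m) = m (D(m) = m + 0 = m)
(-57 + B)*D(-9) = (-57 + 57)*(-9) = 0*(-9) = 0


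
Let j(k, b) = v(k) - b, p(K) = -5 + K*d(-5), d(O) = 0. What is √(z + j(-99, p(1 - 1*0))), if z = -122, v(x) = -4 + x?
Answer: 2*I*√55 ≈ 14.832*I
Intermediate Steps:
p(K) = -5 (p(K) = -5 + K*0 = -5 + 0 = -5)
j(k, b) = -4 + k - b (j(k, b) = (-4 + k) - b = -4 + k - b)
√(z + j(-99, p(1 - 1*0))) = √(-122 + (-4 - 99 - 1*(-5))) = √(-122 + (-4 - 99 + 5)) = √(-122 - 98) = √(-220) = 2*I*√55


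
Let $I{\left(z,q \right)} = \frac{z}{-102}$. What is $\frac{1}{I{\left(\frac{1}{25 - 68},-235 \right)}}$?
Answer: $4386$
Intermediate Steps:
$I{\left(z,q \right)} = - \frac{z}{102}$ ($I{\left(z,q \right)} = z \left(- \frac{1}{102}\right) = - \frac{z}{102}$)
$\frac{1}{I{\left(\frac{1}{25 - 68},-235 \right)}} = \frac{1}{\left(- \frac{1}{102}\right) \frac{1}{25 - 68}} = \frac{1}{\left(- \frac{1}{102}\right) \frac{1}{-43}} = \frac{1}{\left(- \frac{1}{102}\right) \left(- \frac{1}{43}\right)} = \frac{1}{\frac{1}{4386}} = 4386$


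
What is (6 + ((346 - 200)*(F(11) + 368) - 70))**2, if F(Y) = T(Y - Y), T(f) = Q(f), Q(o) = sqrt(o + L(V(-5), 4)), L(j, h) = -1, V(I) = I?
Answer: 2879803580 + 15669888*I ≈ 2.8798e+9 + 1.567e+7*I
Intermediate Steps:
Q(o) = sqrt(-1 + o) (Q(o) = sqrt(o - 1) = sqrt(-1 + o))
T(f) = sqrt(-1 + f)
F(Y) = I (F(Y) = sqrt(-1 + (Y - Y)) = sqrt(-1 + 0) = sqrt(-1) = I)
(6 + ((346 - 200)*(F(11) + 368) - 70))**2 = (6 + ((346 - 200)*(I + 368) - 70))**2 = (6 + (146*(368 + I) - 70))**2 = (6 + ((53728 + 146*I) - 70))**2 = (6 + (53658 + 146*I))**2 = (53664 + 146*I)**2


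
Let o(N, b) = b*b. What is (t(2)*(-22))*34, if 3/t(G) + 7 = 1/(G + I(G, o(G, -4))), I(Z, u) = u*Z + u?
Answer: 112200/349 ≈ 321.49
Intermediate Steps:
o(N, b) = b²
I(Z, u) = u + Z*u (I(Z, u) = Z*u + u = u + Z*u)
t(G) = 3/(-7 + 1/(16 + 17*G)) (t(G) = 3/(-7 + 1/(G + (-4)²*(1 + G))) = 3/(-7 + 1/(G + 16*(1 + G))) = 3/(-7 + 1/(G + (16 + 16*G))) = 3/(-7 + 1/(16 + 17*G)))
(t(2)*(-22))*34 = ((3*(-16 - 17*2)/(111 + 119*2))*(-22))*34 = ((3*(-16 - 34)/(111 + 238))*(-22))*34 = ((3*(-50)/349)*(-22))*34 = ((3*(1/349)*(-50))*(-22))*34 = -150/349*(-22)*34 = (3300/349)*34 = 112200/349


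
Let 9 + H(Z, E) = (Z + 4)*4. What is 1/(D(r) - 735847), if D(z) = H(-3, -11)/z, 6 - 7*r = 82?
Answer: -76/55924337 ≈ -1.3590e-6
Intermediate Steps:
H(Z, E) = 7 + 4*Z (H(Z, E) = -9 + (Z + 4)*4 = -9 + (4 + Z)*4 = -9 + (16 + 4*Z) = 7 + 4*Z)
r = -76/7 (r = 6/7 - 1/7*82 = 6/7 - 82/7 = -76/7 ≈ -10.857)
D(z) = -5/z (D(z) = (7 + 4*(-3))/z = (7 - 12)/z = -5/z)
1/(D(r) - 735847) = 1/(-5/(-76/7) - 735847) = 1/(-5*(-7/76) - 735847) = 1/(35/76 - 735847) = 1/(-55924337/76) = -76/55924337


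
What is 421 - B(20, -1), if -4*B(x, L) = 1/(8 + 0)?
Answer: 13473/32 ≈ 421.03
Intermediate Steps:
B(x, L) = -1/32 (B(x, L) = -1/(4*(8 + 0)) = -¼/8 = -¼*⅛ = -1/32)
421 - B(20, -1) = 421 - 1*(-1/32) = 421 + 1/32 = 13473/32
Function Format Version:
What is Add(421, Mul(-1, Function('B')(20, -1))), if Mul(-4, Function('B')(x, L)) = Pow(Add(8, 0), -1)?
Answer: Rational(13473, 32) ≈ 421.03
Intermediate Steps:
Function('B')(x, L) = Rational(-1, 32) (Function('B')(x, L) = Mul(Rational(-1, 4), Pow(Add(8, 0), -1)) = Mul(Rational(-1, 4), Pow(8, -1)) = Mul(Rational(-1, 4), Rational(1, 8)) = Rational(-1, 32))
Add(421, Mul(-1, Function('B')(20, -1))) = Add(421, Mul(-1, Rational(-1, 32))) = Add(421, Rational(1, 32)) = Rational(13473, 32)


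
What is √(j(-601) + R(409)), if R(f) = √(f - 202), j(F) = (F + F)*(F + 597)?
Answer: √(4808 + 3*√23) ≈ 69.443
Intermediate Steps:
j(F) = 2*F*(597 + F) (j(F) = (2*F)*(597 + F) = 2*F*(597 + F))
R(f) = √(-202 + f)
√(j(-601) + R(409)) = √(2*(-601)*(597 - 601) + √(-202 + 409)) = √(2*(-601)*(-4) + √207) = √(4808 + 3*√23)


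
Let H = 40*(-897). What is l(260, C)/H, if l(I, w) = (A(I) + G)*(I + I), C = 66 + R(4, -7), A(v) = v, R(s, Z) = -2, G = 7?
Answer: -89/23 ≈ -3.8696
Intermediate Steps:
H = -35880
C = 64 (C = 66 - 2 = 64)
l(I, w) = 2*I*(7 + I) (l(I, w) = (I + 7)*(I + I) = (7 + I)*(2*I) = 2*I*(7 + I))
l(260, C)/H = (2*260*(7 + 260))/(-35880) = (2*260*267)*(-1/35880) = 138840*(-1/35880) = -89/23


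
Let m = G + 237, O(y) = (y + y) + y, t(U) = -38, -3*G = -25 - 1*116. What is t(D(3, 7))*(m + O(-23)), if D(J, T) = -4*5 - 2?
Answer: -8170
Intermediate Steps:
G = 47 (G = -(-25 - 1*116)/3 = -(-25 - 116)/3 = -⅓*(-141) = 47)
D(J, T) = -22 (D(J, T) = -20 - 2 = -22)
O(y) = 3*y (O(y) = 2*y + y = 3*y)
m = 284 (m = 47 + 237 = 284)
t(D(3, 7))*(m + O(-23)) = -38*(284 + 3*(-23)) = -38*(284 - 69) = -38*215 = -8170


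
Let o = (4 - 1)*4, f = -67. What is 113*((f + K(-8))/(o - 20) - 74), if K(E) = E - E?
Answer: -59325/8 ≈ -7415.6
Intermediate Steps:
K(E) = 0
o = 12 (o = 3*4 = 12)
113*((f + K(-8))/(o - 20) - 74) = 113*((-67 + 0)/(12 - 20) - 74) = 113*(-67/(-8) - 74) = 113*(-67*(-⅛) - 74) = 113*(67/8 - 74) = 113*(-525/8) = -59325/8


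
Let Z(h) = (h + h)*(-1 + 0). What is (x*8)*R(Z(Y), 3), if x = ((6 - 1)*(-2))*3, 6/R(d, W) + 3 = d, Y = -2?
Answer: -1440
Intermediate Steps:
Z(h) = -2*h (Z(h) = (2*h)*(-1) = -2*h)
R(d, W) = 6/(-3 + d)
x = -30 (x = (5*(-2))*3 = -10*3 = -30)
(x*8)*R(Z(Y), 3) = (-30*8)*(6/(-3 - 2*(-2))) = -1440/(-3 + 4) = -1440/1 = -1440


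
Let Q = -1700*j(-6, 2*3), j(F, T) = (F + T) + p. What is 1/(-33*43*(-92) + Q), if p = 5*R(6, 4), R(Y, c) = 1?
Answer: 1/122048 ≈ 8.1935e-6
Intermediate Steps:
p = 5 (p = 5*1 = 5)
j(F, T) = 5 + F + T (j(F, T) = (F + T) + 5 = 5 + F + T)
Q = -8500 (Q = -1700*(5 - 6 + 2*3) = -1700*(5 - 6 + 6) = -1700*5 = -8500)
1/(-33*43*(-92) + Q) = 1/(-33*43*(-92) - 8500) = 1/(-1419*(-92) - 8500) = 1/(130548 - 8500) = 1/122048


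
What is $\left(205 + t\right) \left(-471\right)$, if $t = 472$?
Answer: $-318867$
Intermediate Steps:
$\left(205 + t\right) \left(-471\right) = \left(205 + 472\right) \left(-471\right) = 677 \left(-471\right) = -318867$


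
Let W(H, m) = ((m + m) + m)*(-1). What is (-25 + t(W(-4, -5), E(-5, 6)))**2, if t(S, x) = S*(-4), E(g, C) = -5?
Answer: 7225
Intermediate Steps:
W(H, m) = -3*m (W(H, m) = (2*m + m)*(-1) = (3*m)*(-1) = -3*m)
t(S, x) = -4*S
(-25 + t(W(-4, -5), E(-5, 6)))**2 = (-25 - (-12)*(-5))**2 = (-25 - 4*15)**2 = (-25 - 60)**2 = (-85)**2 = 7225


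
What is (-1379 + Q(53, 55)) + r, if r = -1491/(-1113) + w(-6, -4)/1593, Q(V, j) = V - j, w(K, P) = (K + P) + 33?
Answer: -116482127/84429 ≈ -1379.6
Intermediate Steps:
w(K, P) = 33 + K + P
r = 114322/84429 (r = -1491/(-1113) + (33 - 6 - 4)/1593 = -1491*(-1/1113) + 23*(1/1593) = 71/53 + 23/1593 = 114322/84429 ≈ 1.3541)
(-1379 + Q(53, 55)) + r = (-1379 + (53 - 1*55)) + 114322/84429 = (-1379 + (53 - 55)) + 114322/84429 = (-1379 - 2) + 114322/84429 = -1381 + 114322/84429 = -116482127/84429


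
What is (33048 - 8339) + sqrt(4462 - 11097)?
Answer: 24709 + I*sqrt(6635) ≈ 24709.0 + 81.456*I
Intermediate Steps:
(33048 - 8339) + sqrt(4462 - 11097) = 24709 + sqrt(-6635) = 24709 + I*sqrt(6635)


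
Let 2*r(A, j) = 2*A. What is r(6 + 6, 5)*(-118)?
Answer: -1416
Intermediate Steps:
r(A, j) = A (r(A, j) = (2*A)/2 = A)
r(6 + 6, 5)*(-118) = (6 + 6)*(-118) = 12*(-118) = -1416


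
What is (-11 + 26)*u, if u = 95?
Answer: 1425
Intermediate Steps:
(-11 + 26)*u = (-11 + 26)*95 = 15*95 = 1425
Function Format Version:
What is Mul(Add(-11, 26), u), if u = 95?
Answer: 1425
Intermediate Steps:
Mul(Add(-11, 26), u) = Mul(Add(-11, 26), 95) = Mul(15, 95) = 1425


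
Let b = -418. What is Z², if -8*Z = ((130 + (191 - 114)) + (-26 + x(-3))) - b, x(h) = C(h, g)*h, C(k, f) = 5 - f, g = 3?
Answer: 351649/64 ≈ 5494.5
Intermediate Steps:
x(h) = 2*h (x(h) = (5 - 1*3)*h = (5 - 3)*h = 2*h)
Z = -593/8 (Z = -(((130 + (191 - 114)) + (-26 + 2*(-3))) - 1*(-418))/8 = -(((130 + 77) + (-26 - 6)) + 418)/8 = -((207 - 32) + 418)/8 = -(175 + 418)/8 = -⅛*593 = -593/8 ≈ -74.125)
Z² = (-593/8)² = 351649/64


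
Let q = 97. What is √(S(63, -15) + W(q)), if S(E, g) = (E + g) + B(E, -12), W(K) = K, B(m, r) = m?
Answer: 4*√13 ≈ 14.422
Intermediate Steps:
S(E, g) = g + 2*E (S(E, g) = (E + g) + E = g + 2*E)
√(S(63, -15) + W(q)) = √((-15 + 2*63) + 97) = √((-15 + 126) + 97) = √(111 + 97) = √208 = 4*√13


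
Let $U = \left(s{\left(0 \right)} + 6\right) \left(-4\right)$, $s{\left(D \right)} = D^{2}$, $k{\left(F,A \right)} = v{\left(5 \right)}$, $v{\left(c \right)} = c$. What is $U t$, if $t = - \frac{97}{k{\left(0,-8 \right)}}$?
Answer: $\frac{2328}{5} \approx 465.6$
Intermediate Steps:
$k{\left(F,A \right)} = 5$
$t = - \frac{97}{5} \approx -19.4$
$U = -24$ ($U = \left(0^{2} + 6\right) \left(-4\right) = \left(0 + 6\right) \left(-4\right) = 6 \left(-4\right) = -24$)
$U t = \left(-24\right) \left(- \frac{97}{5}\right) = \frac{2328}{5}$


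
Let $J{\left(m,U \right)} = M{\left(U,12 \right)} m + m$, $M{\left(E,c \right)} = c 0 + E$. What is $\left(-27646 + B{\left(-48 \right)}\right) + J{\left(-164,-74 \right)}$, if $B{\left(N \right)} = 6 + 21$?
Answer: $-15647$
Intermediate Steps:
$B{\left(N \right)} = 27$
$M{\left(E,c \right)} = E$ ($M{\left(E,c \right)} = 0 + E = E$)
$J{\left(m,U \right)} = m + U m$ ($J{\left(m,U \right)} = U m + m = m + U m$)
$\left(-27646 + B{\left(-48 \right)}\right) + J{\left(-164,-74 \right)} = \left(-27646 + 27\right) - 164 \left(1 - 74\right) = -27619 - -11972 = -27619 + 11972 = -15647$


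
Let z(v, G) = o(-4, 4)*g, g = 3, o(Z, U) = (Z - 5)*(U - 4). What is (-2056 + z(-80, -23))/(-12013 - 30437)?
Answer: 1028/21225 ≈ 0.048433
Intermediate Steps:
o(Z, U) = (-5 + Z)*(-4 + U)
z(v, G) = 0 (z(v, G) = (20 - 5*4 - 4*(-4) + 4*(-4))*3 = (20 - 20 + 16 - 16)*3 = 0*3 = 0)
(-2056 + z(-80, -23))/(-12013 - 30437) = (-2056 + 0)/(-12013 - 30437) = -2056/(-42450) = -2056*(-1/42450) = 1028/21225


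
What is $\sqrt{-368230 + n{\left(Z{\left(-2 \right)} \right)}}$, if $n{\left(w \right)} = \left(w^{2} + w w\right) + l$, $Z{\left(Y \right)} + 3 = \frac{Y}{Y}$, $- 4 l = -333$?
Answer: $\frac{i \sqrt{1472555}}{2} \approx 606.74 i$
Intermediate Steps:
$l = \frac{333}{4}$ ($l = \left(- \frac{1}{4}\right) \left(-333\right) = \frac{333}{4} \approx 83.25$)
$Z{\left(Y \right)} = -2$ ($Z{\left(Y \right)} = -3 + \frac{Y}{Y} = -3 + 1 = -2$)
$n{\left(w \right)} = \frac{333}{4} + 2 w^{2}$ ($n{\left(w \right)} = \left(w^{2} + w w\right) + \frac{333}{4} = \left(w^{2} + w^{2}\right) + \frac{333}{4} = 2 w^{2} + \frac{333}{4} = \frac{333}{4} + 2 w^{2}$)
$\sqrt{-368230 + n{\left(Z{\left(-2 \right)} \right)}} = \sqrt{-368230 + \left(\frac{333}{4} + 2 \left(-2\right)^{2}\right)} = \sqrt{-368230 + \left(\frac{333}{4} + 2 \cdot 4\right)} = \sqrt{-368230 + \left(\frac{333}{4} + 8\right)} = \sqrt{-368230 + \frac{365}{4}} = \sqrt{- \frac{1472555}{4}} = \frac{i \sqrt{1472555}}{2}$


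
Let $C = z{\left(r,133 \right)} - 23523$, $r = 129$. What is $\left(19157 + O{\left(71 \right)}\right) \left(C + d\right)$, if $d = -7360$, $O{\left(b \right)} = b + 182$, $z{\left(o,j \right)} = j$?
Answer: $-596857500$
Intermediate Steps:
$O{\left(b \right)} = 182 + b$
$C = -23390$ ($C = 133 - 23523 = -23390$)
$\left(19157 + O{\left(71 \right)}\right) \left(C + d\right) = \left(19157 + \left(182 + 71\right)\right) \left(-23390 - 7360\right) = \left(19157 + 253\right) \left(-30750\right) = 19410 \left(-30750\right) = -596857500$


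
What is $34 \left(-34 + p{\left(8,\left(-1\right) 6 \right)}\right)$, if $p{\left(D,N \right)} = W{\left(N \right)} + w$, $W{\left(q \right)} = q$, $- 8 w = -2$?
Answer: $- \frac{2703}{2} \approx -1351.5$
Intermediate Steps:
$w = \frac{1}{4}$ ($w = \left(- \frac{1}{8}\right) \left(-2\right) = \frac{1}{4} \approx 0.25$)
$p{\left(D,N \right)} = \frac{1}{4} + N$ ($p{\left(D,N \right)} = N + \frac{1}{4} = \frac{1}{4} + N$)
$34 \left(-34 + p{\left(8,\left(-1\right) 6 \right)}\right) = 34 \left(-34 + \left(\frac{1}{4} - 6\right)\right) = 34 \left(-34 - \frac{23}{4}\right) = 34 \left(- \frac{159}{4}\right) = - \frac{2703}{2}$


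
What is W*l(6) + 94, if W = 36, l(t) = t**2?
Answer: 1390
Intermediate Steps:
W*l(6) + 94 = 36*6**2 + 94 = 36*36 + 94 = 1296 + 94 = 1390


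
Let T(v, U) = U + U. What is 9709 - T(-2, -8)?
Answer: 9725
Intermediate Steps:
T(v, U) = 2*U
9709 - T(-2, -8) = 9709 - 2*(-8) = 9709 - 1*(-16) = 9709 + 16 = 9725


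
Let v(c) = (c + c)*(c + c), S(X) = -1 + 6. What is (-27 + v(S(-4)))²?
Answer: 5329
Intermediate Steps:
S(X) = 5
v(c) = 4*c² (v(c) = (2*c)*(2*c) = 4*c²)
(-27 + v(S(-4)))² = (-27 + 4*5²)² = (-27 + 4*25)² = (-27 + 100)² = 73² = 5329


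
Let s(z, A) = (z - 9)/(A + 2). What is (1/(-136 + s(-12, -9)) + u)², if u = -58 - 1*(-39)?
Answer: 6390784/17689 ≈ 361.29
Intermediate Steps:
s(z, A) = (-9 + z)/(2 + A)
u = -19 (u = -58 + 39 = -19)
(1/(-136 + s(-12, -9)) + u)² = (1/(-136 + (-9 - 12)/(2 - 9)) - 19)² = (1/(-136 - 21/(-7)) - 19)² = (1/(-136 - ⅐*(-21)) - 19)² = (1/(-136 + 3) - 19)² = (1/(-133) - 19)² = (-1/133 - 19)² = (-2528/133)² = 6390784/17689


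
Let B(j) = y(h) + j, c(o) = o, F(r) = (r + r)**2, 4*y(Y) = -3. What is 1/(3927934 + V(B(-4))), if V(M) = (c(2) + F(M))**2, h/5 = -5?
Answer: 16/62983105 ≈ 2.5404e-7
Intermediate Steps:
h = -25 (h = 5*(-5) = -25)
y(Y) = -3/4 (y(Y) = (1/4)*(-3) = -3/4)
F(r) = 4*r**2 (F(r) = (2*r)**2 = 4*r**2)
B(j) = -3/4 + j
V(M) = (2 + 4*M**2)**2
1/(3927934 + V(B(-4))) = 1/(3927934 + 4*(1 + 2*(-3/4 - 4)**2)**2) = 1/(3927934 + 4*(1 + 2*(-19/4)**2)**2) = 1/(3927934 + 4*(1 + 2*(361/16))**2) = 1/(3927934 + 4*(1 + 361/8)**2) = 1/(3927934 + 4*(369/8)**2) = 1/(3927934 + 4*(136161/64)) = 1/(3927934 + 136161/16) = 1/(62983105/16) = 16/62983105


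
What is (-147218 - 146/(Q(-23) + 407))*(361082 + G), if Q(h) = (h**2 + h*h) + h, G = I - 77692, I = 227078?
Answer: -75150129708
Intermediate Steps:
G = 149386 (G = 227078 - 77692 = 149386)
Q(h) = h + 2*h**2 (Q(h) = (h**2 + h**2) + h = 2*h**2 + h = h + 2*h**2)
(-147218 - 146/(Q(-23) + 407))*(361082 + G) = (-147218 - 146/(-23*(1 + 2*(-23)) + 407))*(361082 + 149386) = (-147218 - 146/(-23*(1 - 46) + 407))*510468 = (-147218 - 146/(-23*(-45) + 407))*510468 = (-147218 - 146/(1035 + 407))*510468 = (-147218 - 146/1442)*510468 = (-147218 - 146*1/1442)*510468 = (-147218 - 73/721)*510468 = -106144251/721*510468 = -75150129708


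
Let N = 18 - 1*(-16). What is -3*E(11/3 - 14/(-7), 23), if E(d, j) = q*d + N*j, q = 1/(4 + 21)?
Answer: -58667/25 ≈ -2346.7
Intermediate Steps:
N = 34 (N = 18 + 16 = 34)
q = 1/25 ≈ 0.040000
E(d, j) = 34*j + d/25 (E(d, j) = d/25 + 34*j = 34*j + d/25)
-3*E(11/3 - 14/(-7), 23) = -3*(34*23 + (11/3 - 14/(-7))/25) = -3*(782 + (11*(⅓) - 14*(-⅐))/25) = -3*(782 + (11/3 + 2)/25) = -3*(782 + (1/25)*(17/3)) = -3*(782 + 17/75) = -3*58667/75 = -58667/25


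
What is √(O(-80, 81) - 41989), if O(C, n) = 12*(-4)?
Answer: I*√42037 ≈ 205.03*I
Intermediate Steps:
O(C, n) = -48
√(O(-80, 81) - 41989) = √(-48 - 41989) = √(-42037) = I*√42037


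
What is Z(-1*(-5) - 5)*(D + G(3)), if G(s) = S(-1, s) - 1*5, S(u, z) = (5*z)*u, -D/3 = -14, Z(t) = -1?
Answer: -22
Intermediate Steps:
D = 42 (D = -3*(-14) = 42)
S(u, z) = 5*u*z
G(s) = -5 - 5*s (G(s) = 5*(-1)*s - 1*5 = -5*s - 5 = -5 - 5*s)
Z(-1*(-5) - 5)*(D + G(3)) = -(42 + (-5 - 5*3)) = -(42 + (-5 - 15)) = -(42 - 20) = -1*22 = -22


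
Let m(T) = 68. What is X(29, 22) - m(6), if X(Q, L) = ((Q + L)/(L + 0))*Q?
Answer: -17/22 ≈ -0.77273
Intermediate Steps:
X(Q, L) = Q*(L + Q)/L (X(Q, L) = ((L + Q)/L)*Q = Q*(L + Q)/L)
X(29, 22) - m(6) = 29*(22 + 29)/22 - 1*68 = 29*(1/22)*51 - 68 = 1479/22 - 68 = -17/22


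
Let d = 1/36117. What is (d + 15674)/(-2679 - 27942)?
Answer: -566097859/1105938657 ≈ -0.51187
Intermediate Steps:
d = 1/36117 ≈ 2.7688e-5
(d + 15674)/(-2679 - 27942) = (1/36117 + 15674)/(-2679 - 27942) = (566097859/36117)/(-30621) = (566097859/36117)*(-1/30621) = -566097859/1105938657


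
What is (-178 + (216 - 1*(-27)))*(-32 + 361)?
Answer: 21385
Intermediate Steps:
(-178 + (216 - 1*(-27)))*(-32 + 361) = (-178 + (216 + 27))*329 = (-178 + 243)*329 = 65*329 = 21385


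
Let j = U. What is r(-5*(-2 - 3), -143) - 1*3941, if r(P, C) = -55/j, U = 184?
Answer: -725199/184 ≈ -3941.3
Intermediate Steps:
j = 184
r(P, C) = -55/184
r(-5*(-2 - 3), -143) - 1*3941 = -55/184 - 1*3941 = -55/184 - 3941 = -725199/184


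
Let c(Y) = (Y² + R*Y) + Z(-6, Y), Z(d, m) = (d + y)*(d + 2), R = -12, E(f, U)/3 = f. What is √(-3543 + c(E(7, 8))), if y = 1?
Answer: I*√3334 ≈ 57.741*I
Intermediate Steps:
E(f, U) = 3*f
Z(d, m) = (1 + d)*(2 + d) (Z(d, m) = (d + 1)*(d + 2) = (1 + d)*(2 + d))
c(Y) = 20 + Y² - 12*Y (c(Y) = (Y² - 12*Y) + (2 + (-6)² + 3*(-6)) = (Y² - 12*Y) + (2 + 36 - 18) = (Y² - 12*Y) + 20 = 20 + Y² - 12*Y)
√(-3543 + c(E(7, 8))) = √(-3543 + (20 + (3*7)² - 36*7)) = √(-3543 + (20 + 21² - 12*21)) = √(-3543 + (20 + 441 - 252)) = √(-3543 + 209) = √(-3334) = I*√3334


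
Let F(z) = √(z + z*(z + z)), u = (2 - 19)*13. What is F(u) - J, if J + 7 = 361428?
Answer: -361421 + 21*√221 ≈ -3.6111e+5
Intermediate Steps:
J = 361421 (J = -7 + 361428 = 361421)
u = -221 (u = -17*13 = -221)
F(z) = √(z + 2*z²) (F(z) = √(z + z*(2*z)) = √(z + 2*z²))
F(u) - J = √(-221*(1 + 2*(-221))) - 1*361421 = √(-221*(1 - 442)) - 361421 = √(-221*(-441)) - 361421 = √97461 - 361421 = 21*√221 - 361421 = -361421 + 21*√221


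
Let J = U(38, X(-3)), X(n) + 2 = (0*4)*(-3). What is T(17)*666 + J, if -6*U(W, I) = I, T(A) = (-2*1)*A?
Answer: -67931/3 ≈ -22644.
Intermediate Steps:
T(A) = -2*A
X(n) = -2 (X(n) = -2 + (0*4)*(-3) = -2 + 0*(-3) = -2 + 0 = -2)
U(W, I) = -I/6
J = ⅓ (J = -⅙*(-2) = ⅓ ≈ 0.33333)
T(17)*666 + J = -2*17*666 + ⅓ = -34*666 + ⅓ = -22644 + ⅓ = -67931/3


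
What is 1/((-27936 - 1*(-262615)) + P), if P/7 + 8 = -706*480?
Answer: -1/2137537 ≈ -4.6783e-7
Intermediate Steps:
P = -2372216 (P = -56 + 7*(-706*480) = -56 + 7*(-338880) = -56 - 2372160 = -2372216)
1/((-27936 - 1*(-262615)) + P) = 1/((-27936 - 1*(-262615)) - 2372216) = 1/((-27936 + 262615) - 2372216) = 1/(234679 - 2372216) = 1/(-2137537) = -1/2137537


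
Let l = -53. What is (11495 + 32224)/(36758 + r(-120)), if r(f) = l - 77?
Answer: 43719/36628 ≈ 1.1936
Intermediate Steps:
r(f) = -130 (r(f) = -53 - 77 = -130)
(11495 + 32224)/(36758 + r(-120)) = (11495 + 32224)/(36758 - 130) = 43719/36628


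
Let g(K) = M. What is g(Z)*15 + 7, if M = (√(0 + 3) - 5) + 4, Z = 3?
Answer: -8 + 15*√3 ≈ 17.981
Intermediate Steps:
M = -1 + √3 (M = (√3 - 5) + 4 = (-5 + √3) + 4 = -1 + √3 ≈ 0.73205)
g(K) = -1 + √3
g(Z)*15 + 7 = (-1 + √3)*15 + 7 = (-15 + 15*√3) + 7 = -8 + 15*√3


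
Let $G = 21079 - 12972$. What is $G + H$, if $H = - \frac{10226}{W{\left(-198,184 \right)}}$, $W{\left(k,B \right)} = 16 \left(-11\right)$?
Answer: $\frac{718529}{88} \approx 8165.1$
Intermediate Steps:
$G = 8107$
$W{\left(k,B \right)} = -176$
$H = \frac{5113}{88}$ ($H = - \frac{10226}{-176} = \left(-10226\right) \left(- \frac{1}{176}\right) = \frac{5113}{88} \approx 58.102$)
$G + H = 8107 + \frac{5113}{88} = \frac{718529}{88}$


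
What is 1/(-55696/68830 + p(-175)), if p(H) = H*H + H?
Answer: 34415/1047908902 ≈ 3.2842e-5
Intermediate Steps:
p(H) = H + H² (p(H) = H² + H = H + H²)
1/(-55696/68830 + p(-175)) = 1/(-55696/68830 - 175*(1 - 175)) = 1/(-55696*1/68830 - 175*(-174)) = 1/(-27848/34415 + 30450) = 1/(1047908902/34415) = 34415/1047908902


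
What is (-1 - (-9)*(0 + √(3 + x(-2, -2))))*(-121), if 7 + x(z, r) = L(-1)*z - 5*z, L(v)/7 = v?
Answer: 121 - 2178*√5 ≈ -4749.2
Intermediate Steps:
L(v) = 7*v
x(z, r) = -7 - 12*z (x(z, r) = -7 + ((7*(-1))*z - 5*z) = -7 + (-7*z - 5*z) = -7 - 12*z)
(-1 - (-9)*(0 + √(3 + x(-2, -2))))*(-121) = (-1 - (-9)*(0 + √(3 + (-7 - 12*(-2)))))*(-121) = (-1 - (-9)*(0 + √(3 + (-7 + 24))))*(-121) = (-1 - (-9)*(0 + √(3 + 17)))*(-121) = (-1 - (-9)*(0 + √20))*(-121) = (-1 - (-9)*(0 + 2*√5))*(-121) = (-1 - (-9)*2*√5)*(-121) = (-1 - (-18)*√5)*(-121) = (-1 + 18*√5)*(-121) = 121 - 2178*√5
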